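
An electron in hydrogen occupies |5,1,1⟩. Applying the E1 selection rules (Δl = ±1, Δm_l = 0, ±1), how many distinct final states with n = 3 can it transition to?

E1 requires Δl = ±1, so l_f ∈ {0, 2}; with 0 ≤ l_f ≤ n_f−1 = 2, the allowed l_f values are {0, 2}.
For l_f = 0: m_f ∈ {m_i−1, m_i, m_i+1} ∩ [−0, 0] = {0} → 1 state.
For l_f = 2: m_f ∈ {m_i−1, m_i, m_i+1} ∩ [−2, 2] = {0, 1, 2} → 3 states.
Total: 4.

4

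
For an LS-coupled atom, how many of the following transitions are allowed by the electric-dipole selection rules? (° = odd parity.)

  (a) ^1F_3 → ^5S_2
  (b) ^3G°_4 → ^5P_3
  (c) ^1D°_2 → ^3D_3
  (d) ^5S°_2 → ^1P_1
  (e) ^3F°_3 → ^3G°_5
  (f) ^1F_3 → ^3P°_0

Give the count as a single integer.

0

(a) forbidden (parity, ΔS, ΔL fail)
(b) forbidden (ΔS, ΔL fail)
(c) forbidden (ΔS fails)
(d) forbidden (ΔS fails)
(e) forbidden (parity, ΔJ fail)
(f) forbidden (ΔS, ΔL, ΔJ fail)
Total allowed: 0 of 6.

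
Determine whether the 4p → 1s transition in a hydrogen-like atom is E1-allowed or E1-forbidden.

l: 1 → 0 (Δl = -1). Δl = ±1 ok.
All E1 selection rules are satisfied.

allowed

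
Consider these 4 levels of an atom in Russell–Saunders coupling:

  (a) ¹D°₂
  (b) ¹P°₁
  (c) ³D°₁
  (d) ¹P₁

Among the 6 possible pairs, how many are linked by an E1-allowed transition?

(a)–(b): forbidden (parity).
(a)–(c): forbidden (parity, ΔS).
(a)–(d): allowed.
(b)–(c): forbidden (parity, ΔS).
(b)–(d): allowed.
(c)–(d): forbidden (ΔS).
Allowed pairs: 2 of 6.

2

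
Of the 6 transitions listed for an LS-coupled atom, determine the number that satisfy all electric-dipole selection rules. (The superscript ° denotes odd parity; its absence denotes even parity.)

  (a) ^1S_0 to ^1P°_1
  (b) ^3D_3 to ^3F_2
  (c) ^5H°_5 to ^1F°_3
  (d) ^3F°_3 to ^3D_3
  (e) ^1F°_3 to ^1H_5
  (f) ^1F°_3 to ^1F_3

(a) allowed
(b) forbidden (parity fails)
(c) forbidden (parity, ΔS, ΔL, ΔJ fail)
(d) allowed
(e) forbidden (ΔL, ΔJ fail)
(f) allowed
Total allowed: 3 of 6.

3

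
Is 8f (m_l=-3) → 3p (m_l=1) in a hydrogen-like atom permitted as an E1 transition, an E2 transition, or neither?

neither

Δl = 1 − 3 = -2; l_i + l_f = 4.
Δm_l = +4.
E1 (Δl = ±1, |Δm_l| ≤ 1): not satisfied.
E2 (Δl = 0,±2, l_i+l_f ≥ 2, |Δm_l| ≤ 2): not satisfied.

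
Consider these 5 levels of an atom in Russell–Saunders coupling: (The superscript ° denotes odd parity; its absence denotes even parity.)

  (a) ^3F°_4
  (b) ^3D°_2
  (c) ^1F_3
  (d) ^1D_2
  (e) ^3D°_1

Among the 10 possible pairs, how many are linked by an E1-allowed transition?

0

(a)–(b): forbidden (parity, ΔJ).
(a)–(c): forbidden (ΔS).
(a)–(d): forbidden (ΔS, ΔJ).
(a)–(e): forbidden (parity, ΔJ).
(b)–(c): forbidden (ΔS).
(b)–(d): forbidden (ΔS).
(b)–(e): forbidden (parity).
(c)–(d): forbidden (parity).
(c)–(e): forbidden (ΔS, ΔJ).
(d)–(e): forbidden (ΔS).
Allowed pairs: 0 of 10.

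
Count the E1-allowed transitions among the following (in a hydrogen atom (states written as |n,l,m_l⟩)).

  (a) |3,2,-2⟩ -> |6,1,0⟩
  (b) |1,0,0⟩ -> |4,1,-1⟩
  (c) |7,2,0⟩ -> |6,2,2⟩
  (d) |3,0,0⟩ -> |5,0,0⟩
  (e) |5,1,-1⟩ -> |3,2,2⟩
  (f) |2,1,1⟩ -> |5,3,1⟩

(a) forbidden — Δm_l = +2 (E1 requires Δm_l = 0, ±1)
(b) allowed
(c) forbidden — Δl = +0 (E1 requires Δl = ±1); Δm_l = +2 (E1 requires Δm_l = 0, ±1)
(d) forbidden — Δl = +0 (E1 requires Δl = ±1)
(e) forbidden — Δm_l = +3 (E1 requires Δm_l = 0, ±1)
(f) forbidden — Δl = +2 (E1 requires Δl = ±1)
Total allowed: 1 of 6.

1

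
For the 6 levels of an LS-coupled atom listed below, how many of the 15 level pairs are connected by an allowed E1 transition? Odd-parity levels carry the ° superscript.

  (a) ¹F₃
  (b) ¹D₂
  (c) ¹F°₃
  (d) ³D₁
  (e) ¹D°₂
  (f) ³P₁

(a)–(b): forbidden (parity).
(a)–(c): allowed.
(a)–(d): forbidden (parity, ΔS, ΔJ).
(a)–(e): allowed.
(a)–(f): forbidden (parity, ΔS, ΔL, ΔJ).
(b)–(c): allowed.
(b)–(d): forbidden (parity, ΔS).
(b)–(e): allowed.
(b)–(f): forbidden (parity, ΔS).
(c)–(d): forbidden (ΔS, ΔJ).
(c)–(e): forbidden (parity).
(c)–(f): forbidden (ΔS, ΔL, ΔJ).
(d)–(e): forbidden (ΔS).
(d)–(f): forbidden (parity).
(e)–(f): forbidden (ΔS).
Allowed pairs: 4 of 15.

4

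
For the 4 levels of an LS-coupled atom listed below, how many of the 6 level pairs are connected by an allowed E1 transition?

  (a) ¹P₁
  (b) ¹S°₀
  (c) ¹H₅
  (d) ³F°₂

(a)–(b): allowed.
(a)–(c): forbidden (parity, ΔL, ΔJ).
(a)–(d): forbidden (ΔS, ΔL).
(b)–(c): forbidden (ΔL, ΔJ).
(b)–(d): forbidden (parity, ΔS, ΔL, ΔJ).
(c)–(d): forbidden (ΔS, ΔL, ΔJ).
Allowed pairs: 1 of 6.

1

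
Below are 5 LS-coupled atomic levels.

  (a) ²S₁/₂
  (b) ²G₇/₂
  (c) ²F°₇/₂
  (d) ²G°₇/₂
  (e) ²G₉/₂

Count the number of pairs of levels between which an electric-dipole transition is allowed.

(a)–(b): forbidden (parity, ΔL, ΔJ).
(a)–(c): forbidden (ΔL, ΔJ).
(a)–(d): forbidden (ΔL, ΔJ).
(a)–(e): forbidden (parity, ΔL, ΔJ).
(b)–(c): allowed.
(b)–(d): allowed.
(b)–(e): forbidden (parity).
(c)–(d): forbidden (parity).
(c)–(e): allowed.
(d)–(e): allowed.
Allowed pairs: 4 of 10.

4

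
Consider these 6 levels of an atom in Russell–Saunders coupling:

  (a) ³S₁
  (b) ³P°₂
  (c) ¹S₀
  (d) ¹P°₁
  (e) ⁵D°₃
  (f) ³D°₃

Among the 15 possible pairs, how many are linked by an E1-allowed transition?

2

(a)–(b): allowed.
(a)–(c): forbidden (parity, ΔS, ΔL).
(a)–(d): forbidden (ΔS).
(a)–(e): forbidden (ΔS, ΔL, ΔJ).
(a)–(f): forbidden (ΔL, ΔJ).
(b)–(c): forbidden (ΔS, ΔJ).
(b)–(d): forbidden (parity, ΔS).
(b)–(e): forbidden (parity, ΔS).
(b)–(f): forbidden (parity).
(c)–(d): allowed.
(c)–(e): forbidden (ΔS, ΔL, ΔJ).
(c)–(f): forbidden (ΔS, ΔL, ΔJ).
(d)–(e): forbidden (parity, ΔS, ΔJ).
(d)–(f): forbidden (parity, ΔS, ΔJ).
(e)–(f): forbidden (parity, ΔS).
Allowed pairs: 2 of 15.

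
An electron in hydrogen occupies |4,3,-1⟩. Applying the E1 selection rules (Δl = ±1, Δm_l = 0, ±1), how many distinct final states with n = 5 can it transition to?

6

E1 requires Δl = ±1, so l_f ∈ {2, 4}; with 0 ≤ l_f ≤ n_f−1 = 4, the allowed l_f values are {2, 4}.
For l_f = 2: m_f ∈ {m_i−1, m_i, m_i+1} ∩ [−2, 2] = {-2, -1, 0} → 3 states.
For l_f = 4: m_f ∈ {m_i−1, m_i, m_i+1} ∩ [−4, 4] = {-2, -1, 0} → 3 states.
Total: 6.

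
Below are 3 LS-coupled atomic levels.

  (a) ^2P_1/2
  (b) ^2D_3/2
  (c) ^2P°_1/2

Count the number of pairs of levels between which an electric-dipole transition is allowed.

2

(a)–(b): forbidden (parity).
(a)–(c): allowed.
(b)–(c): allowed.
Allowed pairs: 2 of 3.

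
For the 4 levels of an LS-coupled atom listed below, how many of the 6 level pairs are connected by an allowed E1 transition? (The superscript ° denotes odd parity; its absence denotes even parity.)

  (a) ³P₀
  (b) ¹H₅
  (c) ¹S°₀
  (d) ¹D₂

(a)–(b): forbidden (parity, ΔS, ΔL, ΔJ).
(a)–(c): forbidden (ΔS, ΔJ).
(a)–(d): forbidden (parity, ΔS, ΔJ).
(b)–(c): forbidden (ΔL, ΔJ).
(b)–(d): forbidden (parity, ΔL, ΔJ).
(c)–(d): forbidden (ΔL, ΔJ).
Allowed pairs: 0 of 6.

0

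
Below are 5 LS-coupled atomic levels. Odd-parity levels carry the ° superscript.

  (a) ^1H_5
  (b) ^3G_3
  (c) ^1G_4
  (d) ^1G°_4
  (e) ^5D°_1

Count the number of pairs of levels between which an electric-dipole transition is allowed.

2

(a)–(b): forbidden (parity, ΔS, ΔJ).
(a)–(c): forbidden (parity).
(a)–(d): allowed.
(a)–(e): forbidden (ΔS, ΔL, ΔJ).
(b)–(c): forbidden (parity, ΔS).
(b)–(d): forbidden (ΔS).
(b)–(e): forbidden (ΔS, ΔL, ΔJ).
(c)–(d): allowed.
(c)–(e): forbidden (ΔS, ΔL, ΔJ).
(d)–(e): forbidden (parity, ΔS, ΔL, ΔJ).
Allowed pairs: 2 of 10.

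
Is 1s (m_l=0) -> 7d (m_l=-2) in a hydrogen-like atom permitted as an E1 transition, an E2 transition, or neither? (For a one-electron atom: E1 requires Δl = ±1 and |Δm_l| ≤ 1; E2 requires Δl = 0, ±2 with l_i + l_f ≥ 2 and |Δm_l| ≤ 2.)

Δl = 2 − 0 = +2; l_i + l_f = 2.
Δm_l = -2.
E1 (Δl = ±1, |Δm_l| ≤ 1): not satisfied.
E2 (Δl = 0,±2, l_i+l_f ≥ 2, |Δm_l| ≤ 2): satisfied.

E2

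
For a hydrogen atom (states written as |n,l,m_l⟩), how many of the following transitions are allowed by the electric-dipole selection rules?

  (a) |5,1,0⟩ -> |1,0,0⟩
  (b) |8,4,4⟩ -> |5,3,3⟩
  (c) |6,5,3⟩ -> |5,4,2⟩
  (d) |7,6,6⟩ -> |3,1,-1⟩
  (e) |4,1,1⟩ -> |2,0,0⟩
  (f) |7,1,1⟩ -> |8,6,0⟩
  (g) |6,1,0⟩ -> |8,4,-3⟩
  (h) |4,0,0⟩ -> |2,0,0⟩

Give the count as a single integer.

4

(a) allowed
(b) allowed
(c) allowed
(d) forbidden — Δl = -5 (E1 requires Δl = ±1); Δm_l = -7 (E1 requires Δm_l = 0, ±1)
(e) allowed
(f) forbidden — Δl = +5 (E1 requires Δl = ±1)
(g) forbidden — Δl = +3 (E1 requires Δl = ±1); Δm_l = -3 (E1 requires Δm_l = 0, ±1)
(h) forbidden — Δl = +0 (E1 requires Δl = ±1)
Total allowed: 4 of 8.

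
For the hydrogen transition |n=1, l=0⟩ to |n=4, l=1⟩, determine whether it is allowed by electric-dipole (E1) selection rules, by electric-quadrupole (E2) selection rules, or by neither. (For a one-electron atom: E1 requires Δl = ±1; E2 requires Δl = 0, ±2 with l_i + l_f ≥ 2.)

Δl = 1 − 0 = +1; l_i + l_f = 1.
E1 (Δl = ±1): satisfied.
E2 (Δl = 0,±2, l_i+l_f ≥ 2): not satisfied.

E1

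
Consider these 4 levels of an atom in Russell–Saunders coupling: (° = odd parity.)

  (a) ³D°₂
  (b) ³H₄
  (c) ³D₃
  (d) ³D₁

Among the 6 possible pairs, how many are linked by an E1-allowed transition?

2

(a)–(b): forbidden (ΔL, ΔJ).
(a)–(c): allowed.
(a)–(d): allowed.
(b)–(c): forbidden (parity, ΔL).
(b)–(d): forbidden (parity, ΔL, ΔJ).
(c)–(d): forbidden (parity, ΔJ).
Allowed pairs: 2 of 6.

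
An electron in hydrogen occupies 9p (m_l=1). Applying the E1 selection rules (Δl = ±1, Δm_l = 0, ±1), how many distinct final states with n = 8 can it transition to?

E1 requires Δl = ±1, so l_f ∈ {0, 2}; with 0 ≤ l_f ≤ n_f−1 = 7, the allowed l_f values are {0, 2}.
For l_f = 0: m_f ∈ {m_i−1, m_i, m_i+1} ∩ [−0, 0] = {0} → 1 state.
For l_f = 2: m_f ∈ {m_i−1, m_i, m_i+1} ∩ [−2, 2] = {0, 1, 2} → 3 states.
Total: 4.

4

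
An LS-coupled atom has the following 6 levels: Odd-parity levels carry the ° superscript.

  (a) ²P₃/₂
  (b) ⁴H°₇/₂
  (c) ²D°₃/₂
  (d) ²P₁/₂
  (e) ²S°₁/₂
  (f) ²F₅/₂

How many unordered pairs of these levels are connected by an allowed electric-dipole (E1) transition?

5

(a)–(b): forbidden (ΔS, ΔL, ΔJ).
(a)–(c): allowed.
(a)–(d): forbidden (parity).
(a)–(e): allowed.
(a)–(f): forbidden (parity, ΔL).
(b)–(c): forbidden (parity, ΔS, ΔL, ΔJ).
(b)–(d): forbidden (ΔS, ΔL, ΔJ).
(b)–(e): forbidden (parity, ΔS, ΔL, ΔJ).
(b)–(f): forbidden (ΔS, ΔL).
(c)–(d): allowed.
(c)–(e): forbidden (parity, ΔL).
(c)–(f): allowed.
(d)–(e): allowed.
(d)–(f): forbidden (parity, ΔL, ΔJ).
(e)–(f): forbidden (ΔL, ΔJ).
Allowed pairs: 5 of 15.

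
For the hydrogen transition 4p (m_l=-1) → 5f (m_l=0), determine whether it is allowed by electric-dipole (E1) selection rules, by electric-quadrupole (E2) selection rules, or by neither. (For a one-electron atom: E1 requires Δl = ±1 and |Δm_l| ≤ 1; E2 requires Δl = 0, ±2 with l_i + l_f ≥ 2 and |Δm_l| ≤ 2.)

Δl = 3 − 1 = +2; l_i + l_f = 4.
Δm_l = +1.
E1 (Δl = ±1, |Δm_l| ≤ 1): not satisfied.
E2 (Δl = 0,±2, l_i+l_f ≥ 2, |Δm_l| ≤ 2): satisfied.

E2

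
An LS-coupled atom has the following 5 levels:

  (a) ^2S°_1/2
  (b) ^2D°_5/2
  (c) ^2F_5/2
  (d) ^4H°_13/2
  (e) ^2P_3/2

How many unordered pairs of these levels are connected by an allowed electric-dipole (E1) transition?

(a)–(b): forbidden (parity, ΔL, ΔJ).
(a)–(c): forbidden (ΔL, ΔJ).
(a)–(d): forbidden (parity, ΔS, ΔL, ΔJ).
(a)–(e): allowed.
(b)–(c): allowed.
(b)–(d): forbidden (parity, ΔS, ΔL, ΔJ).
(b)–(e): allowed.
(c)–(d): forbidden (ΔS, ΔL, ΔJ).
(c)–(e): forbidden (parity, ΔL).
(d)–(e): forbidden (ΔS, ΔL, ΔJ).
Allowed pairs: 3 of 10.

3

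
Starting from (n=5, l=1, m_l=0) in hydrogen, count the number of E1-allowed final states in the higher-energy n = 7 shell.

E1 requires Δl = ±1, so l_f ∈ {0, 2}; with 0 ≤ l_f ≤ n_f−1 = 6, the allowed l_f values are {0, 2}.
For l_f = 0: m_f ∈ {m_i−1, m_i, m_i+1} ∩ [−0, 0] = {0} → 1 state.
For l_f = 2: m_f ∈ {m_i−1, m_i, m_i+1} ∩ [−2, 2] = {-1, 0, 1} → 3 states.
Total: 4.

4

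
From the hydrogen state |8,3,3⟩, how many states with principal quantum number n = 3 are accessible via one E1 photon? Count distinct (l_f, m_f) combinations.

1

E1 requires Δl = ±1, so l_f ∈ {2, 4}; with 0 ≤ l_f ≤ n_f−1 = 2, the allowed l_f values are {2}.
For l_f = 2: m_f ∈ {m_i−1, m_i, m_i+1} ∩ [−2, 2] = {2} → 1 state.
Total: 1.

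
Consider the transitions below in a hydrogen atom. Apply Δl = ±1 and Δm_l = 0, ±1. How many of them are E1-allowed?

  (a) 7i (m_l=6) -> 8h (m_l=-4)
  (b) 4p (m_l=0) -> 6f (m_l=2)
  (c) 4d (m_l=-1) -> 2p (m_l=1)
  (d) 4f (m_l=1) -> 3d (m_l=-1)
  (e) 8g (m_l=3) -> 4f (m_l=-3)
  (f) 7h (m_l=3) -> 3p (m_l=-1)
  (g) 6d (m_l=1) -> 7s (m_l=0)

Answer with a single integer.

0

(a) forbidden — Δm_l = -10 (E1 requires Δm_l = 0, ±1)
(b) forbidden — Δl = +2 (E1 requires Δl = ±1); Δm_l = +2 (E1 requires Δm_l = 0, ±1)
(c) forbidden — Δm_l = +2 (E1 requires Δm_l = 0, ±1)
(d) forbidden — Δm_l = -2 (E1 requires Δm_l = 0, ±1)
(e) forbidden — Δm_l = -6 (E1 requires Δm_l = 0, ±1)
(f) forbidden — Δl = -4 (E1 requires Δl = ±1); Δm_l = -4 (E1 requires Δm_l = 0, ±1)
(g) forbidden — Δl = -2 (E1 requires Δl = ±1)
Total allowed: 0 of 7.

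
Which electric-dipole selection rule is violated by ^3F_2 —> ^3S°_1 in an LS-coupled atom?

Initial level: S=1, L=3, J=2, parity even. Final level: S=1, L=0, J=1, parity odd.
ΔL = 0, ±1 (not L=0↔0): L: 3 → 0, ΔL = -3 — ✗.
ΔS = 0: S: 1 → 1 — ✓.
Parity must change: even → odd — ✓.
ΔJ = 0, ±1 (not J=0↔0): J: 2 → 1, ΔJ = -1 — ✓.

the ΔL = 0, ±1 rule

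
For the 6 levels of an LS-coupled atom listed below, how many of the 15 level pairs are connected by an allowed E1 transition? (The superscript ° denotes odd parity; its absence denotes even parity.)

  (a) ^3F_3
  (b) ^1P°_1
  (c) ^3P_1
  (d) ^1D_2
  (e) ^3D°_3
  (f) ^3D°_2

4

(a)–(b): forbidden (ΔS, ΔL, ΔJ).
(a)–(c): forbidden (parity, ΔL, ΔJ).
(a)–(d): forbidden (parity, ΔS).
(a)–(e): allowed.
(a)–(f): allowed.
(b)–(c): forbidden (ΔS).
(b)–(d): allowed.
(b)–(e): forbidden (parity, ΔS, ΔJ).
(b)–(f): forbidden (parity, ΔS).
(c)–(d): forbidden (parity, ΔS).
(c)–(e): forbidden (ΔJ).
(c)–(f): allowed.
(d)–(e): forbidden (ΔS).
(d)–(f): forbidden (ΔS).
(e)–(f): forbidden (parity).
Allowed pairs: 4 of 15.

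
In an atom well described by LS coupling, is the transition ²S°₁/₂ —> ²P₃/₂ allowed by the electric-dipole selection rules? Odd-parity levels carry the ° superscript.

Parity must change: odd → even — ✓.
ΔS = 0: S: 1/2 → 1/2 — ✓.
ΔL = 0, ±1 (not L=0↔0): L: 0 → 1, ΔL = +1 — ✓.
ΔJ = 0, ±1 (not J=0↔0): J: 1/2 → 3/2, ΔJ = +1 — ✓.
All four E1 rules are satisfied.

allowed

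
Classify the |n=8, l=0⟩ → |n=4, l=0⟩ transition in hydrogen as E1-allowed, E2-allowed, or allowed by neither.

Δl = 0 − 0 = +0; l_i + l_f = 0.
E1 (Δl = ±1): not satisfied.
E2 (Δl = 0,±2, l_i+l_f ≥ 2): not satisfied.

neither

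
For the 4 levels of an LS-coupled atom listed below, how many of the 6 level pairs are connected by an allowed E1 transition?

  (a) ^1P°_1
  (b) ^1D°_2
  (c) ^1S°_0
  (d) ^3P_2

(a)–(b): forbidden (parity).
(a)–(c): forbidden (parity).
(a)–(d): forbidden (ΔS).
(b)–(c): forbidden (parity, ΔL, ΔJ).
(b)–(d): forbidden (ΔS).
(c)–(d): forbidden (ΔS, ΔJ).
Allowed pairs: 0 of 6.

0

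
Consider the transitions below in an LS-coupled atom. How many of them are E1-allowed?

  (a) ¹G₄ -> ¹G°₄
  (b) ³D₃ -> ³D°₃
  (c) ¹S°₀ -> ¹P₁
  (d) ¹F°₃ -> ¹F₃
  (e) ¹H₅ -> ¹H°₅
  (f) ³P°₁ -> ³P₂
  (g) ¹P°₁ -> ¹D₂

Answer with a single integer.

(a) allowed
(b) allowed
(c) allowed
(d) allowed
(e) allowed
(f) allowed
(g) allowed
Total allowed: 7 of 7.

7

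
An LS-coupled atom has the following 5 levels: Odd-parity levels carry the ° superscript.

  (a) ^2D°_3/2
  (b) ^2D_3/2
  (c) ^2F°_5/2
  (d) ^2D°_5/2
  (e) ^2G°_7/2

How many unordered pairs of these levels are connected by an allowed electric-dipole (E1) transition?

(a)–(b): allowed.
(a)–(c): forbidden (parity).
(a)–(d): forbidden (parity).
(a)–(e): forbidden (parity, ΔL, ΔJ).
(b)–(c): allowed.
(b)–(d): allowed.
(b)–(e): forbidden (ΔL, ΔJ).
(c)–(d): forbidden (parity).
(c)–(e): forbidden (parity).
(d)–(e): forbidden (parity, ΔL).
Allowed pairs: 3 of 10.

3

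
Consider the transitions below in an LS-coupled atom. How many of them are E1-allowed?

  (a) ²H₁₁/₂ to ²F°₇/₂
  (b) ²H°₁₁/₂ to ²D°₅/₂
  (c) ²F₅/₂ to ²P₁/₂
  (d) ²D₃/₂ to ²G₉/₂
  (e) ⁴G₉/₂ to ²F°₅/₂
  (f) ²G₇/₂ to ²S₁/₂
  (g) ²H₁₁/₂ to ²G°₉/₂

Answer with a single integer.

1

(a) forbidden (ΔL, ΔJ fail)
(b) forbidden (parity, ΔL, ΔJ fail)
(c) forbidden (parity, ΔL, ΔJ fail)
(d) forbidden (parity, ΔL, ΔJ fail)
(e) forbidden (ΔS, ΔJ fail)
(f) forbidden (parity, ΔL, ΔJ fail)
(g) allowed
Total allowed: 1 of 7.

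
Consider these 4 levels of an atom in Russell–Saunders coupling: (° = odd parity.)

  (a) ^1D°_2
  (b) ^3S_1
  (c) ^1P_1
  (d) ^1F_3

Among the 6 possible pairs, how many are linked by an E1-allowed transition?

2

(a)–(b): forbidden (ΔS, ΔL).
(a)–(c): allowed.
(a)–(d): allowed.
(b)–(c): forbidden (parity, ΔS).
(b)–(d): forbidden (parity, ΔS, ΔL, ΔJ).
(c)–(d): forbidden (parity, ΔL, ΔJ).
Allowed pairs: 2 of 6.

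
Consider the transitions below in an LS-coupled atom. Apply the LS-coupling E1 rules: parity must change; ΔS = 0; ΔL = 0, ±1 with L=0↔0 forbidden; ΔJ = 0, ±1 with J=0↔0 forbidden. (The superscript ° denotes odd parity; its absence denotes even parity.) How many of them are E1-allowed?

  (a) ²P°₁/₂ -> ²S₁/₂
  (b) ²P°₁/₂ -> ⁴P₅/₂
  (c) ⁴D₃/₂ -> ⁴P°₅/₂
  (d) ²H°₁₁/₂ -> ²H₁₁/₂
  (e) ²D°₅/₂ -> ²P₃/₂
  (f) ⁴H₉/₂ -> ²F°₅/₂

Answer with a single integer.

(a) allowed
(b) forbidden (ΔS, ΔJ fail)
(c) allowed
(d) allowed
(e) allowed
(f) forbidden (ΔS, ΔL, ΔJ fail)
Total allowed: 4 of 6.

4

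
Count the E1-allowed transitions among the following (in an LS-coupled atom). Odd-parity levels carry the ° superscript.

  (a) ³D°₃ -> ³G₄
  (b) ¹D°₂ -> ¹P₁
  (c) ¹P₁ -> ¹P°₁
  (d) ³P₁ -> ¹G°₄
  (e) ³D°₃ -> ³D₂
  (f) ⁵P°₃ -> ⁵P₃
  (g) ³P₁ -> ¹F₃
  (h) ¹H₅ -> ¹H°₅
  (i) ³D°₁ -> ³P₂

6

(a) forbidden (ΔL fails)
(b) allowed
(c) allowed
(d) forbidden (ΔS, ΔL, ΔJ fail)
(e) allowed
(f) allowed
(g) forbidden (parity, ΔS, ΔL, ΔJ fail)
(h) allowed
(i) allowed
Total allowed: 6 of 9.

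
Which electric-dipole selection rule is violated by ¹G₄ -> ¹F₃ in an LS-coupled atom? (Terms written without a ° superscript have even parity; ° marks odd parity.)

parity

Reading off the term symbols: S 0→0, L 4→3, J 4→3, parity even→even.
ΔL = 0, ±1 (not L=0↔0): L: 4 → 3, ΔL = -1 — passes.
Parity must change: even → even — fails.
ΔS = 0: S: 0 → 0 — passes.
ΔJ = 0, ±1 (not J=0↔0): J: 4 → 3, ΔJ = -1 — passes.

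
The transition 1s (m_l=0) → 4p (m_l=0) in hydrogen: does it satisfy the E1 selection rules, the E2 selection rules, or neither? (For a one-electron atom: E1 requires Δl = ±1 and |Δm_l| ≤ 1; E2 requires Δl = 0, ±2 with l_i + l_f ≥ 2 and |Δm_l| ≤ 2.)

E1

Δl = 1 − 0 = +1; l_i + l_f = 1.
Δm_l = +0.
E1 (Δl = ±1, |Δm_l| ≤ 1): satisfied.
E2 (Δl = 0,±2, l_i+l_f ≥ 2, |Δm_l| ≤ 2): not satisfied.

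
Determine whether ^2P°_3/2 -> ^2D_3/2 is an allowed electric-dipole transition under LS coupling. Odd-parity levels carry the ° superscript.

Parity must change: odd → even — ✓.
ΔS = 0: S: 1/2 → 1/2 — ✓.
ΔL = 0, ±1 (not L=0↔0): L: 1 → 2, ΔL = +1 — ✓.
ΔJ = 0, ±1 (not J=0↔0): J: 3/2 → 3/2, ΔJ = +0 — ✓.
All four E1 rules are satisfied.

allowed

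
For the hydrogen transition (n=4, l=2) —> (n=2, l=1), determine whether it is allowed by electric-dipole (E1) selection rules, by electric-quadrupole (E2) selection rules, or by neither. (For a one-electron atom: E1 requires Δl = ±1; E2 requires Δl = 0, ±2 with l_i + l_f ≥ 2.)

Δl = 1 − 2 = -1; l_i + l_f = 3.
E1 (Δl = ±1): satisfied.
E2 (Δl = 0,±2, l_i+l_f ≥ 2): not satisfied.

E1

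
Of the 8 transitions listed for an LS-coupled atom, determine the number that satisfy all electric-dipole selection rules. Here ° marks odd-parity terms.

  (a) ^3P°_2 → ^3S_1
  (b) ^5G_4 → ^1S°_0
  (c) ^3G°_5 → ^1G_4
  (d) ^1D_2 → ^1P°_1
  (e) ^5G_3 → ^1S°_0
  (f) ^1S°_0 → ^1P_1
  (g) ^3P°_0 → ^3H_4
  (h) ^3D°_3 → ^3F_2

(a) allowed
(b) forbidden (ΔS, ΔL, ΔJ fail)
(c) forbidden (ΔS fails)
(d) allowed
(e) forbidden (ΔS, ΔL, ΔJ fail)
(f) allowed
(g) forbidden (ΔL, ΔJ fail)
(h) allowed
Total allowed: 4 of 8.

4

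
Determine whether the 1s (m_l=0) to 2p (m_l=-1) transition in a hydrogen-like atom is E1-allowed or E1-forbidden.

allowed

l: 0 → 1 (Δl = +1). Δl = ±1 ✓.
m_l: 0 → -1 (Δm_l = -1). |Δm_l| ≤ 1 ✓.
All E1 selection rules are satisfied.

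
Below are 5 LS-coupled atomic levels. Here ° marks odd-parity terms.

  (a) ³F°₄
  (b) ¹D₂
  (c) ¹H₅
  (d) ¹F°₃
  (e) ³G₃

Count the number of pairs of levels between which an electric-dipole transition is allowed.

2

(a)–(b): forbidden (ΔS, ΔJ).
(a)–(c): forbidden (ΔS, ΔL).
(a)–(d): forbidden (parity, ΔS).
(a)–(e): allowed.
(b)–(c): forbidden (parity, ΔL, ΔJ).
(b)–(d): allowed.
(b)–(e): forbidden (parity, ΔS, ΔL).
(c)–(d): forbidden (ΔL, ΔJ).
(c)–(e): forbidden (parity, ΔS, ΔJ).
(d)–(e): forbidden (ΔS).
Allowed pairs: 2 of 10.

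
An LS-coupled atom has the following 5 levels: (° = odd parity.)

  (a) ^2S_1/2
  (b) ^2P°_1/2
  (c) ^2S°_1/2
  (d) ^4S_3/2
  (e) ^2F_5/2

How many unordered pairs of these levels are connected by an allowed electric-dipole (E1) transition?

1

(a)–(b): allowed.
(a)–(c): forbidden (ΔL).
(a)–(d): forbidden (parity, ΔS, ΔL).
(a)–(e): forbidden (parity, ΔL, ΔJ).
(b)–(c): forbidden (parity).
(b)–(d): forbidden (ΔS).
(b)–(e): forbidden (ΔL, ΔJ).
(c)–(d): forbidden (ΔS, ΔL).
(c)–(e): forbidden (ΔL, ΔJ).
(d)–(e): forbidden (parity, ΔS, ΔL).
Allowed pairs: 1 of 10.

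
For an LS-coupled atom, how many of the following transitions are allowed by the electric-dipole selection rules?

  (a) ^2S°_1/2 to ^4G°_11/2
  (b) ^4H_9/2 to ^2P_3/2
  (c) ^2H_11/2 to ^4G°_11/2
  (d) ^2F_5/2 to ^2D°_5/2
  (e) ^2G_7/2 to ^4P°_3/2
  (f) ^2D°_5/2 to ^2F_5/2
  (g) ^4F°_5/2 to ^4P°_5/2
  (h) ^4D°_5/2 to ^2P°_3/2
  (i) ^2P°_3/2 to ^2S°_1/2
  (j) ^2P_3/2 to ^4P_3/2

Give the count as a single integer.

(a) forbidden (parity, ΔS, ΔL, ΔJ fail)
(b) forbidden (parity, ΔS, ΔL, ΔJ fail)
(c) forbidden (ΔS fails)
(d) allowed
(e) forbidden (ΔS, ΔL, ΔJ fail)
(f) allowed
(g) forbidden (parity, ΔL fail)
(h) forbidden (parity, ΔS fail)
(i) forbidden (parity fails)
(j) forbidden (parity, ΔS fail)
Total allowed: 2 of 10.

2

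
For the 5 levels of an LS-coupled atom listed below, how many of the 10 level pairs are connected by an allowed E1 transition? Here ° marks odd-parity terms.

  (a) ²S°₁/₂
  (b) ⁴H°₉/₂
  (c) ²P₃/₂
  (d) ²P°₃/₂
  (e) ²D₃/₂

(a)–(b): forbidden (parity, ΔS, ΔL, ΔJ).
(a)–(c): allowed.
(a)–(d): forbidden (parity).
(a)–(e): forbidden (ΔL).
(b)–(c): forbidden (ΔS, ΔL, ΔJ).
(b)–(d): forbidden (parity, ΔS, ΔL, ΔJ).
(b)–(e): forbidden (ΔS, ΔL, ΔJ).
(c)–(d): allowed.
(c)–(e): forbidden (parity).
(d)–(e): allowed.
Allowed pairs: 3 of 10.

3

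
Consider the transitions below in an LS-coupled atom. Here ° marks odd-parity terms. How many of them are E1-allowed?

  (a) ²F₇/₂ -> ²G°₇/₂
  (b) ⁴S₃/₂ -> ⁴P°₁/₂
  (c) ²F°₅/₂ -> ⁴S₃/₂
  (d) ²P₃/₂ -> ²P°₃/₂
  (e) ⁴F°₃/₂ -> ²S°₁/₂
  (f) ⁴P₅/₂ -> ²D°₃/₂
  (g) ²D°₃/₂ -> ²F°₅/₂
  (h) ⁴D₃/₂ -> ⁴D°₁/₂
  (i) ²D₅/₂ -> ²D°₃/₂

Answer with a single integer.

(a) allowed
(b) allowed
(c) forbidden (ΔS, ΔL fail)
(d) allowed
(e) forbidden (parity, ΔS, ΔL fail)
(f) forbidden (ΔS fails)
(g) forbidden (parity fails)
(h) allowed
(i) allowed
Total allowed: 5 of 9.

5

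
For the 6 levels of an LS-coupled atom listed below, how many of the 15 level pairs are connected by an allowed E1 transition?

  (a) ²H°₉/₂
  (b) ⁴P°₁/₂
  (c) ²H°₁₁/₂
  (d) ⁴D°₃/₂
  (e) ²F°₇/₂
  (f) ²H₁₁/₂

(a)–(b): forbidden (parity, ΔS, ΔL, ΔJ).
(a)–(c): forbidden (parity).
(a)–(d): forbidden (parity, ΔS, ΔL, ΔJ).
(a)–(e): forbidden (parity, ΔL).
(a)–(f): allowed.
(b)–(c): forbidden (parity, ΔS, ΔL, ΔJ).
(b)–(d): forbidden (parity).
(b)–(e): forbidden (parity, ΔS, ΔL, ΔJ).
(b)–(f): forbidden (ΔS, ΔL, ΔJ).
(c)–(d): forbidden (parity, ΔS, ΔL, ΔJ).
(c)–(e): forbidden (parity, ΔL, ΔJ).
(c)–(f): allowed.
(d)–(e): forbidden (parity, ΔS, ΔJ).
(d)–(f): forbidden (ΔS, ΔL, ΔJ).
(e)–(f): forbidden (ΔL, ΔJ).
Allowed pairs: 2 of 15.

2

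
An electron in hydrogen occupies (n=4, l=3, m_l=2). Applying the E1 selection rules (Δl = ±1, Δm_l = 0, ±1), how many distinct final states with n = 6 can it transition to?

E1 requires Δl = ±1, so l_f ∈ {2, 4}; with 0 ≤ l_f ≤ n_f−1 = 5, the allowed l_f values are {2, 4}.
For l_f = 2: m_f ∈ {m_i−1, m_i, m_i+1} ∩ [−2, 2] = {1, 2} → 2 states.
For l_f = 4: m_f ∈ {m_i−1, m_i, m_i+1} ∩ [−4, 4] = {1, 2, 3} → 3 states.
Total: 5.

5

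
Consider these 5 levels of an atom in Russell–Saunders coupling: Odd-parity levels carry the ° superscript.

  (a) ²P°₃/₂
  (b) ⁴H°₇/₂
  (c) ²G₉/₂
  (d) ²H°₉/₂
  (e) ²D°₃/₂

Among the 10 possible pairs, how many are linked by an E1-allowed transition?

1

(a)–(b): forbidden (parity, ΔS, ΔL, ΔJ).
(a)–(c): forbidden (ΔL, ΔJ).
(a)–(d): forbidden (parity, ΔL, ΔJ).
(a)–(e): forbidden (parity).
(b)–(c): forbidden (ΔS).
(b)–(d): forbidden (parity, ΔS).
(b)–(e): forbidden (parity, ΔS, ΔL, ΔJ).
(c)–(d): allowed.
(c)–(e): forbidden (ΔL, ΔJ).
(d)–(e): forbidden (parity, ΔL, ΔJ).
Allowed pairs: 1 of 10.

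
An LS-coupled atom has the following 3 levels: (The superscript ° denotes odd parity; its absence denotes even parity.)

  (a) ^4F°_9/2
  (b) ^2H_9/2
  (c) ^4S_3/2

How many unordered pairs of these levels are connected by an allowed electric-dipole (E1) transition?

0

(a)–(b): forbidden (ΔS, ΔL).
(a)–(c): forbidden (ΔL, ΔJ).
(b)–(c): forbidden (parity, ΔS, ΔL, ΔJ).
Allowed pairs: 0 of 3.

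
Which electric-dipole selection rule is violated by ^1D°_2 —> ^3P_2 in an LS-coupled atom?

Initial level: S=0, L=2, J=2, parity odd. Final level: S=1, L=1, J=2, parity even.
Parity must change: odd → even — ok.
ΔS = 0: S: 0 → 1 — fails.
ΔL = 0, ±1 (not L=0↔0): L: 2 → 1, ΔL = -1 — ok.
ΔJ = 0, ±1 (not J=0↔0): J: 2 → 2, ΔJ = +0 — ok.

the ΔS = 0 rule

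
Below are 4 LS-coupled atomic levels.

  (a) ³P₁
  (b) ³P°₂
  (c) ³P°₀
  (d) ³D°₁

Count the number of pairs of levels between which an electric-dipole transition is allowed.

(a)–(b): allowed.
(a)–(c): allowed.
(a)–(d): allowed.
(b)–(c): forbidden (parity, ΔJ).
(b)–(d): forbidden (parity).
(c)–(d): forbidden (parity).
Allowed pairs: 3 of 6.

3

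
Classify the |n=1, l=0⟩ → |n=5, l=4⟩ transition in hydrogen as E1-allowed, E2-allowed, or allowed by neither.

neither

Δl = 4 − 0 = +4; l_i + l_f = 4.
E1 (Δl = ±1): not satisfied.
E2 (Δl = 0,±2, l_i+l_f ≥ 2): not satisfied.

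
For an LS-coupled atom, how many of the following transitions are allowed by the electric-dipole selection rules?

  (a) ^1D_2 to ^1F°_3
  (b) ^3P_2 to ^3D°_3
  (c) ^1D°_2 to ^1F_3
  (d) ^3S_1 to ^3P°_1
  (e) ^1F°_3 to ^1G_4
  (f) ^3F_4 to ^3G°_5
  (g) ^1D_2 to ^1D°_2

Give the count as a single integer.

7

(a) allowed
(b) allowed
(c) allowed
(d) allowed
(e) allowed
(f) allowed
(g) allowed
Total allowed: 7 of 7.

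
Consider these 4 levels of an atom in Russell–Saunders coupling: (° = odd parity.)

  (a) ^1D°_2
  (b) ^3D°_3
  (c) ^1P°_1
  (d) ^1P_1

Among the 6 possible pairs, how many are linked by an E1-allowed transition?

2

(a)–(b): forbidden (parity, ΔS).
(a)–(c): forbidden (parity).
(a)–(d): allowed.
(b)–(c): forbidden (parity, ΔS, ΔJ).
(b)–(d): forbidden (ΔS, ΔJ).
(c)–(d): allowed.
Allowed pairs: 2 of 6.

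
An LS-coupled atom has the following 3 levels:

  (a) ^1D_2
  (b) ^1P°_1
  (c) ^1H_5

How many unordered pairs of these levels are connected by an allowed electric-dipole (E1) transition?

(a)–(b): allowed.
(a)–(c): forbidden (parity, ΔL, ΔJ).
(b)–(c): forbidden (ΔL, ΔJ).
Allowed pairs: 1 of 3.

1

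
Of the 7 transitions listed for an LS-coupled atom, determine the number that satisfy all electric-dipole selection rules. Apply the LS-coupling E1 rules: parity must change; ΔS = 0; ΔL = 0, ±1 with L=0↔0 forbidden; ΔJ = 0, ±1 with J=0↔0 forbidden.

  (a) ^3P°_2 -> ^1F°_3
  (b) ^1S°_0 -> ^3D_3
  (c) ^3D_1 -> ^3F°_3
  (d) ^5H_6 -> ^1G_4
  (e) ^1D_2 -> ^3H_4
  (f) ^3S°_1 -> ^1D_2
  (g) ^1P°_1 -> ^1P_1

(a) forbidden (parity, ΔS, ΔL fail)
(b) forbidden (ΔS, ΔL, ΔJ fail)
(c) forbidden (ΔJ fails)
(d) forbidden (parity, ΔS, ΔJ fail)
(e) forbidden (parity, ΔS, ΔL, ΔJ fail)
(f) forbidden (ΔS, ΔL fail)
(g) allowed
Total allowed: 1 of 7.

1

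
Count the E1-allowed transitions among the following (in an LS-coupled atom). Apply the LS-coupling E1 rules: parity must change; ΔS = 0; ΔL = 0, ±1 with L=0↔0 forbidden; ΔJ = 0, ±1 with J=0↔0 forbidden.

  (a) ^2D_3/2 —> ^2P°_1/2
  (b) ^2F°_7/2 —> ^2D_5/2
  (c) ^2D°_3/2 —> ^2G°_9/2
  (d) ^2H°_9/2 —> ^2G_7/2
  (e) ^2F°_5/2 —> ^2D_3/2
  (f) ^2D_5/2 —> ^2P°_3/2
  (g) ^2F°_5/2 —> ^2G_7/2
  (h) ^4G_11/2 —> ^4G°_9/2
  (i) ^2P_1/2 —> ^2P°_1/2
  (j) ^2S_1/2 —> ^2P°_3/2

9

(a) allowed
(b) allowed
(c) forbidden (parity, ΔL, ΔJ fail)
(d) allowed
(e) allowed
(f) allowed
(g) allowed
(h) allowed
(i) allowed
(j) allowed
Total allowed: 9 of 10.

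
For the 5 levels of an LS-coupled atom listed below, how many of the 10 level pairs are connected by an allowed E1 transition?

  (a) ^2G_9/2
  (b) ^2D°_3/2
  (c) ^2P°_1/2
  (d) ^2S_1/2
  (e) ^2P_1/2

3

(a)–(b): forbidden (ΔL, ΔJ).
(a)–(c): forbidden (ΔL, ΔJ).
(a)–(d): forbidden (parity, ΔL, ΔJ).
(a)–(e): forbidden (parity, ΔL, ΔJ).
(b)–(c): forbidden (parity).
(b)–(d): forbidden (ΔL).
(b)–(e): allowed.
(c)–(d): allowed.
(c)–(e): allowed.
(d)–(e): forbidden (parity).
Allowed pairs: 3 of 10.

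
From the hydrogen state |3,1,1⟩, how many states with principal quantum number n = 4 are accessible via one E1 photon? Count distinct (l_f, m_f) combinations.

E1 requires Δl = ±1, so l_f ∈ {0, 2}; with 0 ≤ l_f ≤ n_f−1 = 3, the allowed l_f values are {0, 2}.
For l_f = 0: m_f ∈ {m_i−1, m_i, m_i+1} ∩ [−0, 0] = {0} → 1 state.
For l_f = 2: m_f ∈ {m_i−1, m_i, m_i+1} ∩ [−2, 2] = {0, 1, 2} → 3 states.
Total: 4.

4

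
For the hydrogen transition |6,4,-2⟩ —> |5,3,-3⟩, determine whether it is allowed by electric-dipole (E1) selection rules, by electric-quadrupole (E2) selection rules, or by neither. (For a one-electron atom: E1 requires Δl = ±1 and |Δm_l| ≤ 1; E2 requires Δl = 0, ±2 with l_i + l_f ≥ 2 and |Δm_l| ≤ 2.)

E1

Δl = 3 − 4 = -1; l_i + l_f = 7.
Δm_l = -1.
E1 (Δl = ±1, |Δm_l| ≤ 1): satisfied.
E2 (Δl = 0,±2, l_i+l_f ≥ 2, |Δm_l| ≤ 2): not satisfied.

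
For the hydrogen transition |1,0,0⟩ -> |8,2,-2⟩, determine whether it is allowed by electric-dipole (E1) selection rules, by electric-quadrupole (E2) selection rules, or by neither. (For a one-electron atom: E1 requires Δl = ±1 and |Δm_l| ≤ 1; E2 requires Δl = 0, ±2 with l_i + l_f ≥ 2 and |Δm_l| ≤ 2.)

Δl = 2 − 0 = +2; l_i + l_f = 2.
Δm_l = -2.
E1 (Δl = ±1, |Δm_l| ≤ 1): not satisfied.
E2 (Δl = 0,±2, l_i+l_f ≥ 2, |Δm_l| ≤ 2): satisfied.

E2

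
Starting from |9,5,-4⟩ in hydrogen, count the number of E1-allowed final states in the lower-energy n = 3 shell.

E1 requires l_f ∈ {4, 6}, but neither lies in [0, 2], so no final state is reachable.
Total: 0.

0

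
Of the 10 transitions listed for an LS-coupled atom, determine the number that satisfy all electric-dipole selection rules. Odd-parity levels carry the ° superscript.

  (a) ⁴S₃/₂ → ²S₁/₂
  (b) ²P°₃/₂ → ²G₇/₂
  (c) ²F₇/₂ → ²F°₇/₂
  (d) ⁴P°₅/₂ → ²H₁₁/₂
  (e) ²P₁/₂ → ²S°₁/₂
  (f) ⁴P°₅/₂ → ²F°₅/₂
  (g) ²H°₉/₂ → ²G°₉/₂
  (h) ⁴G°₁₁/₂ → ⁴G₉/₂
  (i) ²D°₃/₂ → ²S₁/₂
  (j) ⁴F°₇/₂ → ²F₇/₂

(a) forbidden (parity, ΔS, ΔL fail)
(b) forbidden (ΔL, ΔJ fail)
(c) allowed
(d) forbidden (ΔS, ΔL, ΔJ fail)
(e) allowed
(f) forbidden (parity, ΔS, ΔL fail)
(g) forbidden (parity fails)
(h) allowed
(i) forbidden (ΔL fails)
(j) forbidden (ΔS fails)
Total allowed: 3 of 10.

3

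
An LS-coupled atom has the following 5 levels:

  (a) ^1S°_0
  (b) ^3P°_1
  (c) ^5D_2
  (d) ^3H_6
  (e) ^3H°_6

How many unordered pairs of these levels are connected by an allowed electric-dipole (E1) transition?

1

(a)–(b): forbidden (parity, ΔS).
(a)–(c): forbidden (ΔS, ΔL, ΔJ).
(a)–(d): forbidden (ΔS, ΔL, ΔJ).
(a)–(e): forbidden (parity, ΔS, ΔL, ΔJ).
(b)–(c): forbidden (ΔS).
(b)–(d): forbidden (ΔL, ΔJ).
(b)–(e): forbidden (parity, ΔL, ΔJ).
(c)–(d): forbidden (parity, ΔS, ΔL, ΔJ).
(c)–(e): forbidden (ΔS, ΔL, ΔJ).
(d)–(e): allowed.
Allowed pairs: 1 of 10.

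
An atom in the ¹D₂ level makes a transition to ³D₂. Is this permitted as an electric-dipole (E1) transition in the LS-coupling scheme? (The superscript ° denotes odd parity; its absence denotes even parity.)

Parity must change: even → even — violated.
ΔS = 0: S: 0 → 1 — violated.
ΔL = 0, ±1 (not L=0↔0): L: 2 → 2, ΔL = +0 — satisfied.
ΔJ = 0, ±1 (not J=0↔0): J: 2 → 2, ΔJ = +0 — satisfied.
Rule(s) violated: parity, ΔS.

forbidden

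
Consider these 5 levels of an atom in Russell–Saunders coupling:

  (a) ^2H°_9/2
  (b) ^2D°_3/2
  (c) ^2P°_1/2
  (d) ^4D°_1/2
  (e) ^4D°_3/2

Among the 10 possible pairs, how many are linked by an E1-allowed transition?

(a)–(b): forbidden (parity, ΔL, ΔJ).
(a)–(c): forbidden (parity, ΔL, ΔJ).
(a)–(d): forbidden (parity, ΔS, ΔL, ΔJ).
(a)–(e): forbidden (parity, ΔS, ΔL, ΔJ).
(b)–(c): forbidden (parity).
(b)–(d): forbidden (parity, ΔS).
(b)–(e): forbidden (parity, ΔS).
(c)–(d): forbidden (parity, ΔS).
(c)–(e): forbidden (parity, ΔS).
(d)–(e): forbidden (parity).
Allowed pairs: 0 of 10.

0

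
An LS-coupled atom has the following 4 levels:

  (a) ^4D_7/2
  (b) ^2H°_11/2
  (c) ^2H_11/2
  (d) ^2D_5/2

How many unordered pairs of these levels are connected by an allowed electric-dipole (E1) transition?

(a)–(b): forbidden (ΔS, ΔL, ΔJ).
(a)–(c): forbidden (parity, ΔS, ΔL, ΔJ).
(a)–(d): forbidden (parity, ΔS).
(b)–(c): allowed.
(b)–(d): forbidden (ΔL, ΔJ).
(c)–(d): forbidden (parity, ΔL, ΔJ).
Allowed pairs: 1 of 6.

1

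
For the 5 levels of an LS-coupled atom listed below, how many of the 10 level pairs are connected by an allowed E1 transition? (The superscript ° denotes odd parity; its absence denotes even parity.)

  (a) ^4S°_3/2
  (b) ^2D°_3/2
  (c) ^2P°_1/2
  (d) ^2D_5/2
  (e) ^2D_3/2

(a)–(b): forbidden (parity, ΔS, ΔL).
(a)–(c): forbidden (parity, ΔS).
(a)–(d): forbidden (ΔS, ΔL).
(a)–(e): forbidden (ΔS, ΔL).
(b)–(c): forbidden (parity).
(b)–(d): allowed.
(b)–(e): allowed.
(c)–(d): forbidden (ΔJ).
(c)–(e): allowed.
(d)–(e): forbidden (parity).
Allowed pairs: 3 of 10.

3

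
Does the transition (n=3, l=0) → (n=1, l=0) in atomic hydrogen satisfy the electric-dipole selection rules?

forbidden

Δl = 0 − 0 = +0; the E1 rule Δl = ±1 is fails.
The transition is electric-dipole forbidden.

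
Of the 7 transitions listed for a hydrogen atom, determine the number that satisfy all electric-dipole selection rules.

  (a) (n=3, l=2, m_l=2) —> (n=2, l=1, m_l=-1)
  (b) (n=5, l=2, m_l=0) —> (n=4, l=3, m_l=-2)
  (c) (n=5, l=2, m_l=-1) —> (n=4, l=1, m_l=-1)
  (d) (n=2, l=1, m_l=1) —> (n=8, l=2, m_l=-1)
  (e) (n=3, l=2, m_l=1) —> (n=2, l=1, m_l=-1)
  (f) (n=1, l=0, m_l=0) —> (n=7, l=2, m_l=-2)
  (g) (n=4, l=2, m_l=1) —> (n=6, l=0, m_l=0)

1

(a) forbidden — Δm_l = -3 (E1 requires Δm_l = 0, ±1)
(b) forbidden — Δm_l = -2 (E1 requires Δm_l = 0, ±1)
(c) allowed
(d) forbidden — Δm_l = -2 (E1 requires Δm_l = 0, ±1)
(e) forbidden — Δm_l = -2 (E1 requires Δm_l = 0, ±1)
(f) forbidden — Δl = +2 (E1 requires Δl = ±1); Δm_l = -2 (E1 requires Δm_l = 0, ±1)
(g) forbidden — Δl = -2 (E1 requires Δl = ±1)
Total allowed: 1 of 7.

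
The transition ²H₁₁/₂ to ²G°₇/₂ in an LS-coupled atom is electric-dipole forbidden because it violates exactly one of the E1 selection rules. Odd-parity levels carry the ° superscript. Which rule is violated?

Initial level: S=1/2, L=5, J=11/2, parity even. Final level: S=1/2, L=4, J=7/2, parity odd.
ΔJ = 0, ±1 (not J=0↔0): J: 11/2 → 7/2, ΔJ = -2 — violated.
ΔS = 0: S: 1/2 → 1/2 — satisfied.
Parity must change: even → odd — satisfied.
ΔL = 0, ±1 (not L=0↔0): L: 5 → 4, ΔL = -1 — satisfied.

the ΔJ = 0, ±1 rule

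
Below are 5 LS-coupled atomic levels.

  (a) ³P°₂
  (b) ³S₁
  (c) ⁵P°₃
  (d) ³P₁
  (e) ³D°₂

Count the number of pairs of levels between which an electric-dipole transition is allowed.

3

(a)–(b): allowed.
(a)–(c): forbidden (parity, ΔS).
(a)–(d): allowed.
(a)–(e): forbidden (parity).
(b)–(c): forbidden (ΔS, ΔJ).
(b)–(d): forbidden (parity).
(b)–(e): forbidden (ΔL).
(c)–(d): forbidden (ΔS, ΔJ).
(c)–(e): forbidden (parity, ΔS).
(d)–(e): allowed.
Allowed pairs: 3 of 10.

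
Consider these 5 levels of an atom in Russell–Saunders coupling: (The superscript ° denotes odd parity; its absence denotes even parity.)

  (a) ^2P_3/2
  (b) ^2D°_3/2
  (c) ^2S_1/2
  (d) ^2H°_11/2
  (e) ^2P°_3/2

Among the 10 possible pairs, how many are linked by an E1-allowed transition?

3

(a)–(b): allowed.
(a)–(c): forbidden (parity).
(a)–(d): forbidden (ΔL, ΔJ).
(a)–(e): allowed.
(b)–(c): forbidden (ΔL).
(b)–(d): forbidden (parity, ΔL, ΔJ).
(b)–(e): forbidden (parity).
(c)–(d): forbidden (ΔL, ΔJ).
(c)–(e): allowed.
(d)–(e): forbidden (parity, ΔL, ΔJ).
Allowed pairs: 3 of 10.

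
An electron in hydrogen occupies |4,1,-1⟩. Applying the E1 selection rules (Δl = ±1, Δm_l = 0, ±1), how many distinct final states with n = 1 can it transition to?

E1 requires Δl = ±1, so l_f ∈ {0, 2}; with 0 ≤ l_f ≤ n_f−1 = 0, the allowed l_f values are {0}.
For l_f = 0: m_f ∈ {m_i−1, m_i, m_i+1} ∩ [−0, 0] = {0} → 1 state.
Total: 1.

1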